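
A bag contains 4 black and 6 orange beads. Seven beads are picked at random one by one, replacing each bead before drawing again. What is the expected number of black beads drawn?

14/5

By linearity of expectation, E[X] = Σ P(draw i is black); each independent draw has P(black) = 4/10.
E[X] = 7 · 4/10 = 14/5 ≈ 2.8000.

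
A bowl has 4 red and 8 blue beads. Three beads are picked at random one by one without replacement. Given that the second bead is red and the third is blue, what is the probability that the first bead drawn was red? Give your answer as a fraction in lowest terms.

P(first=red and the second bead is red and the third is blue) = (4/12)·(3/11)·(8/10) = 4/55.
P(E) = Σ over first color = 4/55 + 28/165 = 8/33.
By Bayes, P(first=red | E) = 4/55 / 8/33 = 3/10 ≈ 0.3000.

3/10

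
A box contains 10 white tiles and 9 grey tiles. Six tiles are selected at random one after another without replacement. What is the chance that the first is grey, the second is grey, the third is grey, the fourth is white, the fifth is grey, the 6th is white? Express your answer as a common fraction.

Multiply the conditional probability of each draw in order, without replacement, so each draw removes one from its color and from the total.
P = (9/19) · (8/18) · (7/17) · (10/16) · (6/15) · (9/14) = 9/646 ≈ 0.0139.

9/646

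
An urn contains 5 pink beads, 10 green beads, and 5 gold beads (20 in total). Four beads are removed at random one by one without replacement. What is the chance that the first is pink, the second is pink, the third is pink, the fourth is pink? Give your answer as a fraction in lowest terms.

1/969

Multiply the conditional probability of each draw in order, without replacement, so each draw removes one from its color and from the total.
P = (5/20) · (4/19) · (3/18) · (2/17) = 1/969 ≈ 0.0010.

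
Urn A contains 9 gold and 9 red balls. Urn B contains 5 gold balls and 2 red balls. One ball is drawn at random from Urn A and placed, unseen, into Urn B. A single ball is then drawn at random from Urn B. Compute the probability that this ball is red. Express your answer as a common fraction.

Condition on how many of the transferred balls are red (from Urn A: 9 red of 18; then Urn B has 8 total).
  0 red: C(9,0)C(9,1)/C(18,1) = 1/2; then P = 2/8
  1 red: C(9,1)C(9,0)/C(18,1) = 1/2; then P = 3/8
P(red from Urn B) = 5/16 ≈ 0.3125.

5/16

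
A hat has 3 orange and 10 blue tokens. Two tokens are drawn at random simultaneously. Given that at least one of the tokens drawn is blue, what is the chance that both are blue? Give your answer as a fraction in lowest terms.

P(both blue) = C(10,2)/C(13,2) = 15/26; P(at least one blue) = 1 − C(3,2)/C(13,2) = 25/26.
Since 'both blue' ⊆ 'at least one blue', P(both | at least one) = 15/26 / 25/26 = 3/5 ≈ 0.6000.

3/5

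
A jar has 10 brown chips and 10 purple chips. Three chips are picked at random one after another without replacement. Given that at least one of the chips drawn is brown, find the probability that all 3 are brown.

2/17

P(all 3 brown) = C(10,3)/C(20,3) = 2/19; P(at least one brown) = 1 − C(10,3)/C(20,3) = 17/19.
Since 'all 3 brown' ⊆ 'at least one brown', P(all 3 | at least one) = 2/19 / 17/19 = 2/17 ≈ 0.1176.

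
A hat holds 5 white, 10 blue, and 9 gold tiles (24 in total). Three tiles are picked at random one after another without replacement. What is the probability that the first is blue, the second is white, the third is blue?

75/2024

Multiply the conditional probability of each draw in order, without replacement, so each draw removes one from its color and from the total.
P = (10/24) · (5/23) · (9/22) = 75/2024 ≈ 0.0371.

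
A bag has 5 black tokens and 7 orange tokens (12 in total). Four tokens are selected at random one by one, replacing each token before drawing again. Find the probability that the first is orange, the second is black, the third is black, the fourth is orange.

1225/20736

Multiply the conditional probability of each draw in order, with replacement (the composition resets each draw).
P = (7/12) · (5/12) · (5/12) · (7/12) = 1225/20736 ≈ 0.0591.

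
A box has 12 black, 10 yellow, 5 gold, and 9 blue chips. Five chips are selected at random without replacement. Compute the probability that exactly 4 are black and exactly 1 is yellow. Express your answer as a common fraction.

Unordered draws without replacement: count favorable combinations over C(36,5).
Favorable = C(12,4) · C(10,1) · C(5,0) · C(9,0) = 4950; total = C(36,5) = 376992.
P = 4950/376992 = 25/1904 ≈ 0.0131.

25/1904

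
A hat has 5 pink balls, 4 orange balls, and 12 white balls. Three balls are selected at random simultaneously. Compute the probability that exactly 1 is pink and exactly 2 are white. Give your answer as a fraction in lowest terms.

33/133

Unordered draws without replacement: count favorable combinations over C(21,3).
Favorable = C(5,1) · C(4,0) · C(12,2) = 330; total = C(21,3) = 1330.
P = 330/1330 = 33/133 ≈ 0.2481.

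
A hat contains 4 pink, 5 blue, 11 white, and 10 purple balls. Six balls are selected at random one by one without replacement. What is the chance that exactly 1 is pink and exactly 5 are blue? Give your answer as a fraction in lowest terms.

Unordered draws without replacement: count favorable combinations over C(30,6).
Favorable = C(4,1) · C(5,5) · C(11,0) · C(10,0) = 4; total = C(30,6) = 593775.
P = 4/593775 = 4/593775 ≈ 0.0000.

4/593775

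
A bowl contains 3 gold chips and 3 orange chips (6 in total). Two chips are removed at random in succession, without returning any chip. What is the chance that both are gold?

Unordered draws without replacement: count favorable combinations over C(6,2).
Favorable = C(3,2) · C(3,0) = 3; total = C(6,2) = 15.
P = 3/15 = 1/5 ≈ 0.2000.

1/5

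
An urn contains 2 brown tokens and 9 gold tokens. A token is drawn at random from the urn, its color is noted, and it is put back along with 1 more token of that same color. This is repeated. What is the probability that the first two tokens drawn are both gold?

15/22

After a gold draw the urn holds 10 gold out of 12.
P = (9/11)·(10/12) = 15/22 ≈ 0.6818.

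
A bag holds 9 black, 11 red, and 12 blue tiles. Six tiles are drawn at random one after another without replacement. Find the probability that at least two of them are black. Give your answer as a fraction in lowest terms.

Sum the hypergeometric tail for j = 2,…,6 black tiles.
Favorable = C(9,2)·C(23,4) + C(9,3)·C(23,3) + C(9,4)·C(23,2) + C(9,5)·C(23,1) + C(9,6)·C(23,0) = 502404; total = C(32,6) = 906192.
P = 502404/906192 = 5981/10788 ≈ 0.5544.

5981/10788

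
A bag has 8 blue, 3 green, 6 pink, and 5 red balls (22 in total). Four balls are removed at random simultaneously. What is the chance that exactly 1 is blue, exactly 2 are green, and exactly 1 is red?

Unordered draws without replacement: count favorable combinations over C(22,4).
Favorable = C(8,1) · C(3,2) · C(6,0) · C(5,1) = 120; total = C(22,4) = 7315.
P = 120/7315 = 24/1463 ≈ 0.0164.

24/1463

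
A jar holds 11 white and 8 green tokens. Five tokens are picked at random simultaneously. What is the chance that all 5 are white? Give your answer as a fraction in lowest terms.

Unordered draws without replacement: count favorable combinations over C(19,5).
Favorable = C(11,5) · C(8,0) = 462; total = C(19,5) = 11628.
P = 462/11628 = 77/1938 ≈ 0.0397.

77/1938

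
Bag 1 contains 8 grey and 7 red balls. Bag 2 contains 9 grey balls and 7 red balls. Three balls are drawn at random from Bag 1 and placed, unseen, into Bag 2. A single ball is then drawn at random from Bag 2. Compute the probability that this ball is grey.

Condition on how many of the transferred balls are grey (from Bag 1: 8 grey of 15; then Bag 2 has 19 total).
  0 grey: C(8,0)C(7,3)/C(15,3) = 1/13; then P = 9/19
  1 grey: C(8,1)C(7,2)/C(15,3) = 24/65; then P = 10/19
  2 grey: C(8,2)C(7,1)/C(15,3) = 28/65; then P = 11/19
  3 grey: C(8,3)C(7,0)/C(15,3) = 8/65; then P = 12/19
P(grey from Bag 2) = 53/95 ≈ 0.5579.

53/95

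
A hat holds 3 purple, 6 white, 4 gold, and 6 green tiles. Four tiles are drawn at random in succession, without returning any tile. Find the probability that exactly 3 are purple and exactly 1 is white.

Unordered draws without replacement: count favorable combinations over C(19,4).
Favorable = C(3,3) · C(6,1) · C(4,0) · C(6,0) = 6; total = C(19,4) = 3876.
P = 6/3876 = 1/646 ≈ 0.0015.

1/646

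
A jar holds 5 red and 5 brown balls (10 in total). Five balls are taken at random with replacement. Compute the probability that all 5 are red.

1/32

Multiply the conditional probability of each draw in order, with replacement (the composition resets each draw).
P = (5/10) · (5/10) · (5/10) · (5/10) · (5/10) = 1/32 ≈ 0.0312.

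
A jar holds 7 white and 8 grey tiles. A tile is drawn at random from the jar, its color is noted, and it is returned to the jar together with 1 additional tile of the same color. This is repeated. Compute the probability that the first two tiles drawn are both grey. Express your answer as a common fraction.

3/10

After a grey draw the jar holds 9 grey out of 16.
P = (8/15)·(9/16) = 3/10 ≈ 0.3000.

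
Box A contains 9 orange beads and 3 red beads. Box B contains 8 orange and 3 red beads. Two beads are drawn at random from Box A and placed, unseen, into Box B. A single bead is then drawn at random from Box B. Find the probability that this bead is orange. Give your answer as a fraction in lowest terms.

19/26

Condition on how many of the transferred beads are orange (from Box A: 9 orange of 12; then Box B has 13 total).
  0 orange: C(9,0)C(3,2)/C(12,2) = 1/22; then P = 8/13
  1 orange: C(9,1)C(3,1)/C(12,2) = 9/22; then P = 9/13
  2 orange: C(9,2)C(3,0)/C(12,2) = 6/11; then P = 10/13
P(orange from Box B) = 19/26 ≈ 0.7308.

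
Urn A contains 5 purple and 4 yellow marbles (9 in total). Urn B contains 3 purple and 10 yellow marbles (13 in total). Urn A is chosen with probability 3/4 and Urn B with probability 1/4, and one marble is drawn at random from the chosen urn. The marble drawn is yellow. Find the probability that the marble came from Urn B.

15/41

P(yellow | Urn A) = 4/9; P(yellow | Urn B) = 10/13.
P(yellow) = 3/4·4/9 + 1/4·10/13 = 41/78.
By Bayes' rule, P(Urn B | yellow) = 5/26 / 41/78 = 15/41 ≈ 0.3659.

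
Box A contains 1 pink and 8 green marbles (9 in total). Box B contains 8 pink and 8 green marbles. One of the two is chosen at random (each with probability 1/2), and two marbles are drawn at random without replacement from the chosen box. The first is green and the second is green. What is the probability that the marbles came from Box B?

3/13

P(E | Box A) = 7/9; P(E | Box B) = 7/30.
P(E) = 1/2·7/9 + 1/2·7/30 = 91/180.
By Bayes' rule, P(Box B | E) = 7/60 / 91/180 = 3/13 ≈ 0.2308.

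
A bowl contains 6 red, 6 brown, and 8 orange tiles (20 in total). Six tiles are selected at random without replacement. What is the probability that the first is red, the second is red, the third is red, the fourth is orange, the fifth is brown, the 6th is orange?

Multiply the conditional probability of each draw in order, without replacement, so each draw removes one from its color and from the total.
P = (6/20) · (5/19) · (4/18) · (8/17) · (6/16) · (7/15) = 7/4845 ≈ 0.0014.

7/4845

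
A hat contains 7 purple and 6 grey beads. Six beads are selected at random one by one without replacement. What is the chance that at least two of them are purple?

1673/1716

Sum the hypergeometric tail for j = 2,…,6 purple beads.
Favorable = C(7,2)·C(6,4) + C(7,3)·C(6,3) + C(7,4)·C(6,2) + C(7,5)·C(6,1) + C(7,6)·C(6,0) = 1673; total = C(13,6) = 1716.
P = 1673/1716 = 1673/1716 ≈ 0.9749.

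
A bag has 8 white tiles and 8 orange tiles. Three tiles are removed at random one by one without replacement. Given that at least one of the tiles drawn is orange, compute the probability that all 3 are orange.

1/9

P(all 3 orange) = C(8,3)/C(16,3) = 1/10; P(at least one orange) = 1 − C(8,3)/C(16,3) = 9/10.
Since 'all 3 orange' ⊆ 'at least one orange', P(all 3 | at least one) = 1/10 / 9/10 = 1/9 ≈ 0.1111.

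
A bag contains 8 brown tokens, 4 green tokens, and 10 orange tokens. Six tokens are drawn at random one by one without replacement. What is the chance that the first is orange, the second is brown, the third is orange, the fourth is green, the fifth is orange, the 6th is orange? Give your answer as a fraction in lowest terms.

32/10659

Multiply the conditional probability of each draw in order, without replacement, so each draw removes one from its color and from the total.
P = (10/22) · (8/21) · (9/20) · (4/19) · (8/18) · (7/17) = 32/10659 ≈ 0.0030.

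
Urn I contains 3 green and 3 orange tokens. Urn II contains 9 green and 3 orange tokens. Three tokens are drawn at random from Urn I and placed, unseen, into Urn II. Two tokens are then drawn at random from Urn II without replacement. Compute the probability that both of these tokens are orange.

27/350

Condition on how many of the transferred tokens are orange (from Urn I: 3 orange of 6; then Urn II has 15 total).
  0 orange: C(3,0)C(3,3)/C(6,3) = 1/20; then P = C(3,2)/C(15,2) = 1/35
  1 orange: C(3,1)C(3,2)/C(6,3) = 9/20; then P = C(4,2)/C(15,2) = 2/35
  2 orange: C(3,2)C(3,1)/C(6,3) = 9/20; then P = C(5,2)/C(15,2) = 2/21
  3 orange: C(3,3)C(3,0)/C(6,3) = 1/20; then P = C(6,2)/C(15,2) = 1/7
P(both orange) = 27/350 ≈ 0.0771.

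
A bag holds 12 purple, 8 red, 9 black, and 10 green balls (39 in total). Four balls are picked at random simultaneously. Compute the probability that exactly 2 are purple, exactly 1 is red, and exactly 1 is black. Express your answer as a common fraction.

Unordered draws without replacement: count favorable combinations over C(39,4).
Favorable = C(12,2) · C(8,1) · C(9,1) · C(10,0) = 4752; total = C(39,4) = 82251.
P = 4752/82251 = 528/9139 ≈ 0.0578.

528/9139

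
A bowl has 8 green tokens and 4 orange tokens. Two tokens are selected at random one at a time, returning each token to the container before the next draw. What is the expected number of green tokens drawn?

By linearity of expectation, E[X] = Σ P(draw i is green); each independent draw has P(green) = 8/12.
E[X] = 2 · 8/12 = 4/3 ≈ 1.3333.

4/3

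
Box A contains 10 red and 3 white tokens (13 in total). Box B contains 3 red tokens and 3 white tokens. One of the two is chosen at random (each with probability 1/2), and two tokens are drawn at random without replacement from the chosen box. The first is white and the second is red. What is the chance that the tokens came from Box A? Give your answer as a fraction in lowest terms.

P(E | Box A) = 5/26; P(E | Box B) = 3/10.
P(E) = 1/2·5/26 + 1/2·3/10 = 16/65.
By Bayes' rule, P(Box A | E) = 5/52 / 16/65 = 25/64 ≈ 0.3906.

25/64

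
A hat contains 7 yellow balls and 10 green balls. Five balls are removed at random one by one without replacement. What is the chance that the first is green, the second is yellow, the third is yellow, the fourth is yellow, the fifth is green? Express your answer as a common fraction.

45/1768

Multiply the conditional probability of each draw in order, without replacement, so each draw removes one from its color and from the total.
P = (10/17) · (7/16) · (6/15) · (5/14) · (9/13) = 45/1768 ≈ 0.0255.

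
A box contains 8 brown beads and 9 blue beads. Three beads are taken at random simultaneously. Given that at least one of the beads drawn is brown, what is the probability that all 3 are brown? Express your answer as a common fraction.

P(all 3 brown) = C(8,3)/C(17,3) = 7/85; P(at least one brown) = 1 − C(9,3)/C(17,3) = 149/170.
Since 'all 3 brown' ⊆ 'at least one brown', P(all 3 | at least one) = 7/85 / 149/170 = 14/149 ≈ 0.0940.

14/149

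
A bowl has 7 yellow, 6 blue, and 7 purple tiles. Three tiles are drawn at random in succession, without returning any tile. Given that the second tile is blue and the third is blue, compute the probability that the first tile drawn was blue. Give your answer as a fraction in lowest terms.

2/9

P(first=blue and the second tile is blue and the third is blue) = (6/20)·(5/19)·(4/18) = 1/57.
P(E) = Σ over first color = 7/228 + 1/57 + 7/228 = 3/38.
By Bayes, P(first=blue | E) = 1/57 / 3/38 = 2/9 ≈ 0.2222.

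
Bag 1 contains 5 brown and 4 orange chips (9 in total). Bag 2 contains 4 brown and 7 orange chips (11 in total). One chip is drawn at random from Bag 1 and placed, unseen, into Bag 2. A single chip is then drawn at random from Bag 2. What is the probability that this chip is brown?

Condition on how many of the transferred chips are brown (from Bag 1: 5 brown of 9; then Bag 2 has 12 total).
  0 brown: C(5,0)C(4,1)/C(9,1) = 4/9; then P = 4/12
  1 brown: C(5,1)C(4,0)/C(9,1) = 5/9; then P = 5/12
P(brown from Bag 2) = 41/108 ≈ 0.3796.

41/108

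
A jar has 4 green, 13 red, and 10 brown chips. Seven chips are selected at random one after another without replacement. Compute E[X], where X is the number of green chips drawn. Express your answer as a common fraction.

By linearity of expectation, E[X] = Σ P(draw i is green); by symmetry each draw (even without replacement) has P(green) = 4/27.
E[X] = 7 · 4/27 = 28/27 ≈ 1.0370.

28/27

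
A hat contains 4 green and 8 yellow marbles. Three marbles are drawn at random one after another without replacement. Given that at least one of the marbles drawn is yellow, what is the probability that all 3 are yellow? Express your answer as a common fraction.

7/27

P(all 3 yellow) = C(8,3)/C(12,3) = 14/55; P(at least one yellow) = 1 − C(4,3)/C(12,3) = 54/55.
Since 'all 3 yellow' ⊆ 'at least one yellow', P(all 3 | at least one) = 14/55 / 54/55 = 7/27 ≈ 0.2593.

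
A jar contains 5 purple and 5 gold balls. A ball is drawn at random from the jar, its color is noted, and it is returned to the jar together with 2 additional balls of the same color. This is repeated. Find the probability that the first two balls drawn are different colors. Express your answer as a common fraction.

5/12

Either purple then gold, or gold then purple; after the first draw the total is 12.
P = (5/10)·(5/12) + (5/10)·(5/12) = 5/12 ≈ 0.4167.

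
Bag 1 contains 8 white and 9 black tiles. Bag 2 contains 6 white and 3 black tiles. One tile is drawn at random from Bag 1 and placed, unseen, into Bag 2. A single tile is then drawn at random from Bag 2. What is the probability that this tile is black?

6/17

Condition on how many of the transferred tiles are black (from Bag 1: 9 black of 17; then Bag 2 has 10 total).
  0 black: C(9,0)C(8,1)/C(17,1) = 8/17; then P = 3/10
  1 black: C(9,1)C(8,0)/C(17,1) = 9/17; then P = 4/10
P(black from Bag 2) = 6/17 ≈ 0.3529.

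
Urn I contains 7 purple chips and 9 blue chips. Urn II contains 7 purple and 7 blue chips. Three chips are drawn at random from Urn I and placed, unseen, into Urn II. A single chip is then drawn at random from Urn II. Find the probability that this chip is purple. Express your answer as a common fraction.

133/272

Condition on how many of the transferred chips are purple (from Urn I: 7 purple of 16; then Urn II has 17 total).
  0 purple: C(7,0)C(9,3)/C(16,3) = 3/20; then P = 7/17
  1 purple: C(7,1)C(9,2)/C(16,3) = 9/20; then P = 8/17
  2 purple: C(7,2)C(9,1)/C(16,3) = 27/80; then P = 9/17
  3 purple: C(7,3)C(9,0)/C(16,3) = 1/16; then P = 10/17
P(purple from Urn II) = 133/272 ≈ 0.4890.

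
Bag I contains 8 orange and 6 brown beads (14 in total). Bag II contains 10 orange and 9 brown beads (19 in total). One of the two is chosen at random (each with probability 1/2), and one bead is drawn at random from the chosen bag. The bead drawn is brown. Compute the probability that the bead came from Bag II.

21/40

P(brown | Bag I) = 3/7; P(brown | Bag II) = 9/19.
P(brown) = 1/2·3/7 + 1/2·9/19 = 60/133.
By Bayes' rule, P(Bag II | brown) = 9/38 / 60/133 = 21/40 ≈ 0.5250.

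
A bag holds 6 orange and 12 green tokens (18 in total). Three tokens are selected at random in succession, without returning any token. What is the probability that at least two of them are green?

77/102

Sum the hypergeometric tail for j = 2,…,3 green tokens.
Favorable = C(12,2)·C(6,1) + C(12,3)·C(6,0) = 616; total = C(18,3) = 816.
P = 616/816 = 77/102 ≈ 0.7549.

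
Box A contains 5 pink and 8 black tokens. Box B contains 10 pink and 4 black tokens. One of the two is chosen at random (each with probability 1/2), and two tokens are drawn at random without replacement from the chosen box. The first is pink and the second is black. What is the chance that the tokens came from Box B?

P(E | Box A) = 10/39; P(E | Box B) = 20/91.
P(E) = 1/2·10/39 + 1/2·20/91 = 5/21.
By Bayes' rule, P(Box B | E) = 10/91 / 5/21 = 6/13 ≈ 0.4615.

6/13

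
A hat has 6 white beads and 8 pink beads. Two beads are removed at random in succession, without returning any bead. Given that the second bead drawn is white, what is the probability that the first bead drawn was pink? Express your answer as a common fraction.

P(first=pink and the second bead drawn is white) = (8/14)·(6/13) = 24/91.
P(the second bead drawn is white) = Σ over first color = 15/91 + 24/91 = 3/7.
By Bayes, P(first=pink | the second bead drawn is white) = 24/91 / 3/7 = 8/13 ≈ 0.6154.

8/13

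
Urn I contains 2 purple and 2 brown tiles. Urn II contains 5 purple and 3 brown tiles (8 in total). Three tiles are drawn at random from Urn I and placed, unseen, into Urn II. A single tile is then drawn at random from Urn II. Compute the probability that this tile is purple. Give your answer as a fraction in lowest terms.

Condition on how many of the transferred tiles are purple (from Urn I: 2 purple of 4; then Urn II has 11 total).
  1 purple: C(2,1)C(2,2)/C(4,3) = 1/2; then P = 6/11
  2 purple: C(2,2)C(2,1)/C(4,3) = 1/2; then P = 7/11
P(purple from Urn II) = 13/22 ≈ 0.5909.

13/22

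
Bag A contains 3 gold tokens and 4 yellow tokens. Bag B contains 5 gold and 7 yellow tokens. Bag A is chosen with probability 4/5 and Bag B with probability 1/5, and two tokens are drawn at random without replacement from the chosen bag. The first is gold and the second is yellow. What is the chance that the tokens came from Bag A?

1056/1301

P(E | Bag A) = 2/7; P(E | Bag B) = 35/132.
P(E) = 4/5·2/7 + 1/5·35/132 = 1301/4620.
By Bayes' rule, P(Bag A | E) = 8/35 / 1301/4620 = 1056/1301 ≈ 0.8117.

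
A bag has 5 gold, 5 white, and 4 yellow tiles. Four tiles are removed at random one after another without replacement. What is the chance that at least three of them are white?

95/1001

Sum the hypergeometric tail for j = 3,…,4 white tiles.
Favorable = C(5,3)·C(9,1) + C(5,4)·C(9,0) = 95; total = C(14,4) = 1001.
P = 95/1001 = 95/1001 ≈ 0.0949.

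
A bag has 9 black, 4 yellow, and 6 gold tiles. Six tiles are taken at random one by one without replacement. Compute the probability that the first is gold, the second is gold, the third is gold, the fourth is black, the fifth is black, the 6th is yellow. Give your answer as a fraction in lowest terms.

Multiply the conditional probability of each draw in order, without replacement, so each draw removes one from its color and from the total.
P = (6/19) · (5/18) · (4/17) · (9/16) · (8/15) · (4/14) = 4/2261 ≈ 0.0018.

4/2261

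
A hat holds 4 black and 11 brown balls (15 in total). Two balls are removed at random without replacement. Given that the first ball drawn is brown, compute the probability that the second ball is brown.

After removing 1 brown, the hat has 10 brown out of 14 remaining.
P(second is brown | given) = 10/14 = 5/7 ≈ 0.7143.

5/7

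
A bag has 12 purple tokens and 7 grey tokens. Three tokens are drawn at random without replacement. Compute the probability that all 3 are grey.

Unordered draws without replacement: count favorable combinations over C(19,3).
Favorable = C(12,0) · C(7,3) = 35; total = C(19,3) = 969.
P = 35/969 = 35/969 ≈ 0.0361.

35/969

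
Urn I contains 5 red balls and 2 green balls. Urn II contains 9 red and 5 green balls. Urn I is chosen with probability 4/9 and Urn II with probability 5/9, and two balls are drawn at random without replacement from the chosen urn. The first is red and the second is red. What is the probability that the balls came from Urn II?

P(E | Urn I) = 10/21; P(E | Urn II) = 36/91.
P(E) = 4/9·10/21 + 5/9·36/91 = 1060/2457.
By Bayes' rule, P(Urn II | E) = 20/91 / 1060/2457 = 27/53 ≈ 0.5094.

27/53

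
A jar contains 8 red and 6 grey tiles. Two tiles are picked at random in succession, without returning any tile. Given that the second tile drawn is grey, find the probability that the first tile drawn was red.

8/13

P(first=red and the second tile drawn is grey) = (8/14)·(6/13) = 24/91.
P(the second tile drawn is grey) = Σ over first color = 24/91 + 15/91 = 3/7.
By Bayes, P(first=red | the second tile drawn is grey) = 24/91 / 3/7 = 8/13 ≈ 0.6154.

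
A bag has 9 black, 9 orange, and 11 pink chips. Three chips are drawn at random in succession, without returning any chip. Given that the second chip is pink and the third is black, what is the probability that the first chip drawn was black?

P(first=black and the second chip is pink and the third is black) = (9/29)·(11/28)·(8/27) = 22/609.
P(E) = Σ over first color = 22/609 + 33/812 + 55/1218 = 99/812.
By Bayes, P(first=black | E) = 22/609 / 99/812 = 8/27 ≈ 0.2963.

8/27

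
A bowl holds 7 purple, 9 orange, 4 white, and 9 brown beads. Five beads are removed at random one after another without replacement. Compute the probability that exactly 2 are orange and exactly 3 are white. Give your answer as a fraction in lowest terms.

16/13195

Unordered draws without replacement: count favorable combinations over C(29,5).
Favorable = C(7,0) · C(9,2) · C(4,3) · C(9,0) = 144; total = C(29,5) = 118755.
P = 144/118755 = 16/13195 ≈ 0.0012.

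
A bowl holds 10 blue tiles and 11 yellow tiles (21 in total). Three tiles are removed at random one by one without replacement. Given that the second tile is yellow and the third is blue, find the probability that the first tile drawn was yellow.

10/19

P(first=yellow and the second tile is yellow and the third is blue) = (11/21)·(10/20)·(10/19) = 55/399.
P(E) = Σ over first color = 33/266 + 55/399 = 11/42.
By Bayes, P(first=yellow | E) = 55/399 / 11/42 = 10/19 ≈ 0.5263.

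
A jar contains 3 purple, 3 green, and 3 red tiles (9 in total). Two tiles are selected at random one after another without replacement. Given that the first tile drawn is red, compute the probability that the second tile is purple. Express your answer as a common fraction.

3/8

After removing 1 red, the jar has 3 purple out of 8 remaining.
P(second is purple | given) = 3/8 ≈ 0.3750.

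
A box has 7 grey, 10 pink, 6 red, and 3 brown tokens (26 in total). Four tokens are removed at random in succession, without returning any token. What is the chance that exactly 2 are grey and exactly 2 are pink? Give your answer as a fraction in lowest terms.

Unordered draws without replacement: count favorable combinations over C(26,4).
Favorable = C(7,2) · C(10,2) · C(6,0) · C(3,0) = 945; total = C(26,4) = 14950.
P = 945/14950 = 189/2990 ≈ 0.0632.

189/2990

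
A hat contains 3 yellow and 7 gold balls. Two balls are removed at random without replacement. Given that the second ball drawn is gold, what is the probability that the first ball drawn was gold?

2/3

P(first=gold and the second ball drawn is gold) = (7/10)·(6/9) = 7/15.
P(the second ball drawn is gold) = Σ over first color = 7/30 + 7/15 = 7/10.
By Bayes, P(first=gold | the second ball drawn is gold) = 7/15 / 7/10 = 2/3 ≈ 0.6667.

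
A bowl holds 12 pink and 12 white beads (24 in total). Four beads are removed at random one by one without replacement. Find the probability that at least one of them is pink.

Use the complement: P(at least one pink) = 1 − P(no pink).
P(none) = C(12,4)/C(24,4) = 495/10626.
So P = 1 − 495/10626 = 307/322 ≈ 0.9534.

307/322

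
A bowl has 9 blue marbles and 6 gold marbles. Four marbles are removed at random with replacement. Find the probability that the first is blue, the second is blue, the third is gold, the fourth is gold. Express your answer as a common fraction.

Multiply the conditional probability of each draw in order, with replacement (the composition resets each draw).
P = (9/15) · (9/15) · (6/15) · (6/15) = 36/625 ≈ 0.0576.

36/625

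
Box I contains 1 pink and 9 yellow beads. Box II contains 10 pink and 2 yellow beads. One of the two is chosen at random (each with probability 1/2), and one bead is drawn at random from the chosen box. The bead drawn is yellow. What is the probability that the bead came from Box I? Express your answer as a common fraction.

27/32

P(yellow | Box I) = 9/10; P(yellow | Box II) = 1/6.
P(yellow) = 1/2·9/10 + 1/2·1/6 = 8/15.
By Bayes' rule, P(Box I | yellow) = 9/20 / 8/15 = 27/32 ≈ 0.8438.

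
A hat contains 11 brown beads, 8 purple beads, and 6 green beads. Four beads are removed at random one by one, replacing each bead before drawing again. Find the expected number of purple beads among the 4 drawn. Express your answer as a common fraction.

32/25

By linearity of expectation, E[X] = Σ P(draw i is purple); each independent draw has P(purple) = 8/25.
E[X] = 4 · 8/25 = 32/25 ≈ 1.2800.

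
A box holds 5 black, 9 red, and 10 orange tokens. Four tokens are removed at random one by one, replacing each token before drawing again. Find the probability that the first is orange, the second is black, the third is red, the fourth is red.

25/2048

Multiply the conditional probability of each draw in order, with replacement (the composition resets each draw).
P = (10/24) · (5/24) · (9/24) · (9/24) = 25/2048 ≈ 0.0122.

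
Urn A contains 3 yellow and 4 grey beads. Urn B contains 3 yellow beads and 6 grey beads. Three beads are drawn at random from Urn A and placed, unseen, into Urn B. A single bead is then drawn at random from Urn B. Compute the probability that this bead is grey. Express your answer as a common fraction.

Condition on how many of the transferred beads are grey (from Urn A: 4 grey of 7; then Urn B has 12 total).
  0 grey: C(4,0)C(3,3)/C(7,3) = 1/35; then P = 6/12
  1 grey: C(4,1)C(3,2)/C(7,3) = 12/35; then P = 7/12
  2 grey: C(4,2)C(3,1)/C(7,3) = 18/35; then P = 8/12
  3 grey: C(4,3)C(3,0)/C(7,3) = 4/35; then P = 9/12
P(grey from Urn B) = 9/14 ≈ 0.6429.

9/14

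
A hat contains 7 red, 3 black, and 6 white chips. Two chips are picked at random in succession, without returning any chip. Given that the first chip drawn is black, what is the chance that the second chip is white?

After removing 1 black, the hat has 6 white out of 15 remaining.
P(second is white | given) = 6/15 = 2/5 ≈ 0.4000.

2/5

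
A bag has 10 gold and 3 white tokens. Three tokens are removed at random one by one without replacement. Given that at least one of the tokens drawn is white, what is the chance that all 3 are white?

1/166

P(all 3 white) = C(3,3)/C(13,3) = 1/286; P(at least one white) = 1 − C(10,3)/C(13,3) = 83/143.
Since 'all 3 white' ⊆ 'at least one white', P(all 3 | at least one) = 1/286 / 83/143 = 1/166 ≈ 0.0060.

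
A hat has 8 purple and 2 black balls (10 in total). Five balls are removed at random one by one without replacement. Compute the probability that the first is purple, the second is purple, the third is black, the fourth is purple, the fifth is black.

1/45

Multiply the conditional probability of each draw in order, without replacement, so each draw removes one from its color and from the total.
P = (8/10) · (7/9) · (2/8) · (6/7) · (1/6) = 1/45 ≈ 0.0222.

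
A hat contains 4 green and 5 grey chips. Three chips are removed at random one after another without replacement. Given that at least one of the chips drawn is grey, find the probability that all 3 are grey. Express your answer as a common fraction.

P(all 3 grey) = C(5,3)/C(9,3) = 5/42; P(at least one grey) = 1 − C(4,3)/C(9,3) = 20/21.
Since 'all 3 grey' ⊆ 'at least one grey', P(all 3 | at least one) = 5/42 / 20/21 = 1/8 ≈ 0.1250.

1/8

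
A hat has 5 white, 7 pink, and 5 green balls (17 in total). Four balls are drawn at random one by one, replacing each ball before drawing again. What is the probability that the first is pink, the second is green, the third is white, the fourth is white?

875/83521

Multiply the conditional probability of each draw in order, with replacement (the composition resets each draw).
P = (7/17) · (5/17) · (5/17) · (5/17) = 875/83521 ≈ 0.0105.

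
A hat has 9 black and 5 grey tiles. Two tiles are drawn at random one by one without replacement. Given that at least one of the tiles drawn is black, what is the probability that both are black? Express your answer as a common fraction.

P(both black) = C(9,2)/C(14,2) = 36/91; P(at least one black) = 1 − C(5,2)/C(14,2) = 81/91.
Since 'both black' ⊆ 'at least one black', P(both | at least one) = 36/91 / 81/91 = 4/9 ≈ 0.4444.

4/9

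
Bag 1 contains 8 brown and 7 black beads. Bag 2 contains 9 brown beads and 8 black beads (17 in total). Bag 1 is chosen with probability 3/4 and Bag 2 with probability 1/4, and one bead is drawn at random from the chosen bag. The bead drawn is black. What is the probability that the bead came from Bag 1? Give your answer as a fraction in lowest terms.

119/159

P(black | Bag 1) = 7/15; P(black | Bag 2) = 8/17.
P(black) = 3/4·7/15 + 1/4·8/17 = 159/340.
By Bayes' rule, P(Bag 1 | black) = 7/20 / 159/340 = 119/159 ≈ 0.7484.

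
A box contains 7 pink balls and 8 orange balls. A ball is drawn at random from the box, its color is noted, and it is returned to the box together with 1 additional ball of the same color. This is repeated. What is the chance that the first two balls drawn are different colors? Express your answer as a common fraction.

Either orange then pink, or pink then orange; after the first draw the total is 16.
P = (8/15)·(7/16) + (7/15)·(8/16) = 7/15 ≈ 0.4667.

7/15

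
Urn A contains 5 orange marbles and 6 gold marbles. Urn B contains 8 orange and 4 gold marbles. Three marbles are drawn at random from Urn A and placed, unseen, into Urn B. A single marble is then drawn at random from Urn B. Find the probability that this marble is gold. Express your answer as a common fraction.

62/165

Condition on how many of the transferred marbles are gold (from Urn A: 6 gold of 11; then Urn B has 15 total).
  0 gold: C(6,0)C(5,3)/C(11,3) = 2/33; then P = 4/15
  1 gold: C(6,1)C(5,2)/C(11,3) = 4/11; then P = 5/15
  2 gold: C(6,2)C(5,1)/C(11,3) = 5/11; then P = 6/15
  3 gold: C(6,3)C(5,0)/C(11,3) = 4/33; then P = 7/15
P(gold from Urn B) = 62/165 ≈ 0.3758.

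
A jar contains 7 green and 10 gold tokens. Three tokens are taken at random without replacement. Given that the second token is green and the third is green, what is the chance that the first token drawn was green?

1/3

P(first=green and the second token is green and the third is green) = (7/17)·(6/16)·(5/15) = 7/136.
P(E) = Σ over first color = 7/136 + 7/68 = 21/136.
By Bayes, P(first=green | E) = 7/136 / 21/136 = 1/3 ≈ 0.3333.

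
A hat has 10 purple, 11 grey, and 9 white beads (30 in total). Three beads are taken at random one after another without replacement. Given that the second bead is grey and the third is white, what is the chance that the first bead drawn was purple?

5/14

P(first=purple and the second bead is grey and the third is white) = (10/30)·(11/29)·(9/28) = 33/812.
P(E) = Σ over first color = 33/812 + 33/812 + 33/1015 = 33/290.
By Bayes, P(first=purple | E) = 33/812 / 33/290 = 5/14 ≈ 0.3571.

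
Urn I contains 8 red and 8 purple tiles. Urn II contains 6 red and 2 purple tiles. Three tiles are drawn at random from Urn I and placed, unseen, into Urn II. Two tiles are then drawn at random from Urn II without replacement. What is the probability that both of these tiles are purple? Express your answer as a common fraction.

Condition on how many of the transferred tiles are purple (from Urn I: 8 purple of 16; then Urn II has 11 total).
  0 purple: C(8,0)C(8,3)/C(16,3) = 1/10; then P = C(2,2)/C(11,2) = 1/55
  1 purple: C(8,1)C(8,2)/C(16,3) = 2/5; then P = C(3,2)/C(11,2) = 3/55
  2 purple: C(8,2)C(8,1)/C(16,3) = 2/5; then P = C(4,2)/C(11,2) = 6/55
  3 purple: C(8,3)C(8,0)/C(16,3) = 1/10; then P = C(5,2)/C(11,2) = 2/11
P(both purple) = 47/550 ≈ 0.0855.

47/550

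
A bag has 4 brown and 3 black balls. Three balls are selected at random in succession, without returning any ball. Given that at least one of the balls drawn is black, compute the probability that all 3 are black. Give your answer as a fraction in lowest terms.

1/31

P(all 3 black) = C(3,3)/C(7,3) = 1/35; P(at least one black) = 1 − C(4,3)/C(7,3) = 31/35.
Since 'all 3 black' ⊆ 'at least one black', P(all 3 | at least one) = 1/35 / 31/35 = 1/31 ≈ 0.0323.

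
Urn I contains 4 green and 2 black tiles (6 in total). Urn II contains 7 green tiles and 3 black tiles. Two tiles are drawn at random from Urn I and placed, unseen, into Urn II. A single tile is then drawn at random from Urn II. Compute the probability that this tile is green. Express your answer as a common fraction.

25/36

Condition on how many of the transferred tiles are green (from Urn I: 4 green of 6; then Urn II has 12 total).
  0 green: C(4,0)C(2,2)/C(6,2) = 1/15; then P = 7/12
  1 green: C(4,1)C(2,1)/C(6,2) = 8/15; then P = 8/12
  2 green: C(4,2)C(2,0)/C(6,2) = 2/5; then P = 9/12
P(green from Urn II) = 25/36 ≈ 0.6944.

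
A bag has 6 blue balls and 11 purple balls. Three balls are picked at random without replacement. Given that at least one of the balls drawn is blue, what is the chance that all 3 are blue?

P(all 3 blue) = C(6,3)/C(17,3) = 1/34; P(at least one blue) = 1 − C(11,3)/C(17,3) = 103/136.
Since 'all 3 blue' ⊆ 'at least one blue', P(all 3 | at least one) = 1/34 / 103/136 = 4/103 ≈ 0.0388.

4/103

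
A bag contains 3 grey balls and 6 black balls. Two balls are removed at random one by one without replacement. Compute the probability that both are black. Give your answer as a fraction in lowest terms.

5/12

Unordered draws without replacement: count favorable combinations over C(9,2).
Favorable = C(3,0) · C(6,2) = 15; total = C(9,2) = 36.
P = 15/36 = 5/12 ≈ 0.4167.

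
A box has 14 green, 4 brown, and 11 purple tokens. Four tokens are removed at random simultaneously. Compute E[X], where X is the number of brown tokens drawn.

16/29

By linearity of expectation, E[X] = Σ P(draw i is brown); by symmetry each draw (even without replacement) has P(brown) = 4/29.
E[X] = 4 · 4/29 = 16/29 ≈ 0.5517.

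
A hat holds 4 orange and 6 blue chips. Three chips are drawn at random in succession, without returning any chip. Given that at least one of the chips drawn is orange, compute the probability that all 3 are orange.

P(all 3 orange) = C(4,3)/C(10,3) = 1/30; P(at least one orange) = 1 − C(6,3)/C(10,3) = 5/6.
Since 'all 3 orange' ⊆ 'at least one orange', P(all 3 | at least one) = 1/30 / 5/6 = 1/25 ≈ 0.0400.

1/25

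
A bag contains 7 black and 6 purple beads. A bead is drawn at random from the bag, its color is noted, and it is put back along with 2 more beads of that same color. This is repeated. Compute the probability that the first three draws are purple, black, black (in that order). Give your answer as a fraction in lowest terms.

Track the composition after each reinforcement of +2.
P = (6/13) · (7/15) · (9/17) = 126/1105 ≈ 0.1140.

126/1105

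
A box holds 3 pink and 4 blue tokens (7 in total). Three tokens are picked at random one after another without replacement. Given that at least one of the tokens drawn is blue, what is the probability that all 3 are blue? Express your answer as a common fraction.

2/17

P(all 3 blue) = C(4,3)/C(7,3) = 4/35; P(at least one blue) = 1 − C(3,3)/C(7,3) = 34/35.
Since 'all 3 blue' ⊆ 'at least one blue', P(all 3 | at least one) = 4/35 / 34/35 = 2/17 ≈ 0.1176.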